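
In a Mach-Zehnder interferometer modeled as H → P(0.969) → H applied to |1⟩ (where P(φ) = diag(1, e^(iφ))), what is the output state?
(0.2169 - 0.4122i)|0⟩ + (0.7831 + 0.4122i)|1⟩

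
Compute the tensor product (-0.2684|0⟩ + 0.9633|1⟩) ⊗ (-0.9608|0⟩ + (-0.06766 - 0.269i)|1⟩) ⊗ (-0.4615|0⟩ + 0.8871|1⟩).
-0.119|000⟩ + 0.2288|001⟩ + (-0.008381 - 0.03332i)|010⟩ + (0.01611 + 0.06405i)|011⟩ + 0.4271|100⟩ - 0.821|101⟩ + (0.03008 + 0.1196i)|110⟩ + (-0.05782 - 0.2299i)|111⟩

amp(|b₁b₂…⟩) = product of the factor amplitudes for bits b₁, b₂, …; only kets whose every factor amplitude is nonzero survive.
|000⟩: (-0.2684)(-0.9608)(-0.4615) = -0.119
|001⟩: (-0.2684)(-0.9608)(0.8871) = 0.2288
|010⟩: (-0.2684)(-0.06766 - 0.269i)(-0.4615) = (-0.008381 - 0.03332i)
|011⟩: (-0.2684)(-0.06766 - 0.269i)(0.8871) = (0.01611 + 0.06405i)
|100⟩: (0.9633)(-0.9608)(-0.4615) = 0.4271
|101⟩: (0.9633)(-0.9608)(0.8871) = -0.821
|110⟩: (0.9633)(-0.06766 - 0.269i)(-0.4615) = (0.03008 + 0.1196i)
|111⟩: (0.9633)(-0.06766 - 0.269i)(0.8871) = (-0.05782 - 0.2299i)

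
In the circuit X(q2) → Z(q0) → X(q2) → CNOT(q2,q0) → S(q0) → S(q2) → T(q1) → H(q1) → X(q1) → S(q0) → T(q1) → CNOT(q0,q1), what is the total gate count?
12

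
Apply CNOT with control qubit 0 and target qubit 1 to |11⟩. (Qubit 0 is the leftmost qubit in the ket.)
|10⟩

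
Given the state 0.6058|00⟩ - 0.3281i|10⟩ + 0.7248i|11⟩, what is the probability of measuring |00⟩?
0.367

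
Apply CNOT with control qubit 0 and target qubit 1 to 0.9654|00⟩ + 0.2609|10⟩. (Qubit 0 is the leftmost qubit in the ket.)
0.9654|00⟩ + 0.2609|11⟩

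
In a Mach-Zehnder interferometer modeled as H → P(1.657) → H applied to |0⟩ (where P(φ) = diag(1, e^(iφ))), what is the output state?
(0.457 + 0.4981i)|0⟩ + (0.543 - 0.4981i)|1⟩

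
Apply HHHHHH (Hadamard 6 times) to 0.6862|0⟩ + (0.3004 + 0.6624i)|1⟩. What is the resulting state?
0.6862|0⟩ + (0.3004 + 0.6624i)|1⟩

H² = I, so an even number of Hadamards cancels: H^6 = I and the state is unchanged.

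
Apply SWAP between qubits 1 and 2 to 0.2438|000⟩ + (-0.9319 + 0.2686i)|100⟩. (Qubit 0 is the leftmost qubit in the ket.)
0.2438|000⟩ + (-0.9319 + 0.2686i)|100⟩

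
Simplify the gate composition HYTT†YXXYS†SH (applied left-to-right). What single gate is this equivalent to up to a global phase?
Y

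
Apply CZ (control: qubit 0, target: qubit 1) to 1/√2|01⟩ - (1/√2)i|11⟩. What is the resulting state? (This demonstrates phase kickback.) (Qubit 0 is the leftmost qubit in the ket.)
1/√2|01⟩ + (1/√2)i|11⟩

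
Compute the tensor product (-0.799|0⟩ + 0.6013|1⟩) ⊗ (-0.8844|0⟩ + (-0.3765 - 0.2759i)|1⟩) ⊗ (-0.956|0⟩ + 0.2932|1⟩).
-0.6755|000⟩ + 0.2072|001⟩ + (-0.2876 - 0.2107i)|010⟩ + (0.0882 + 0.06463i)|011⟩ + 0.5084|100⟩ - 0.1559|101⟩ + (0.2164 + 0.1586i)|110⟩ + (-0.06638 - 0.04864i)|111⟩

amp(|b₁b₂…⟩) = product of the factor amplitudes for bits b₁, b₂, …; only kets whose every factor amplitude is nonzero survive.
|000⟩: (-0.799)(-0.8844)(-0.956) = -0.6755
|001⟩: (-0.799)(-0.8844)(0.2932) = 0.2072
|010⟩: (-0.799)(-0.3765 - 0.2759i)(-0.956) = (-0.2876 - 0.2107i)
|011⟩: (-0.799)(-0.3765 - 0.2759i)(0.2932) = (0.0882 + 0.06463i)
|100⟩: (0.6013)(-0.8844)(-0.956) = 0.5084
|101⟩: (0.6013)(-0.8844)(0.2932) = -0.1559
|110⟩: (0.6013)(-0.3765 - 0.2759i)(-0.956) = (0.2164 + 0.1586i)
|111⟩: (0.6013)(-0.3765 - 0.2759i)(0.2932) = (-0.06638 - 0.04864i)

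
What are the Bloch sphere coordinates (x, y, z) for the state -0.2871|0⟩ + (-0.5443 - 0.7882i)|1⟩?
(0.3125, 0.4526, -0.8351)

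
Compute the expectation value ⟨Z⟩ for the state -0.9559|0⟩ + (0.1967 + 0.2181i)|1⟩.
0.8275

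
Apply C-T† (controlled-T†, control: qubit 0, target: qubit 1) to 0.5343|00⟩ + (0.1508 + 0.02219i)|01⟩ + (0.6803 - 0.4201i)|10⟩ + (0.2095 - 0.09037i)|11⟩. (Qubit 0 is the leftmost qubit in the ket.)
0.5343|00⟩ + (0.1508 + 0.02219i)|01⟩ + (0.6803 - 0.4201i)|10⟩ + (0.08424 - 0.212i)|11⟩

C-T† leaves the control-|0⟩ kets |00⟩, |01⟩ unchanged and applies T† to qubit 1 on the control-|1⟩ pair (|10⟩, |11⟩).
T† = [[1, 0], [0, (1/√2 - (1/√2)i)]].
With a = amp(|10⟩) = (0.6803 - 0.4201i) and b = amp(|11⟩) = (0.2095 - 0.09037i):
new amp(|10⟩) = (1)·a = (0.6803 - 0.4201i)
new amp(|11⟩) = (1/√2 - (1/√2)i)·b = (0.08424 - 0.212i)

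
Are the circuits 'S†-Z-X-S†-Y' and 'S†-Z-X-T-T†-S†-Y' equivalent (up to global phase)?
Yes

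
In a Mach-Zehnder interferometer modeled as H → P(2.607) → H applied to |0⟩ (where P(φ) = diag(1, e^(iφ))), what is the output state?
(0.06976 + 0.2547i)|0⟩ + (0.9302 - 0.2547i)|1⟩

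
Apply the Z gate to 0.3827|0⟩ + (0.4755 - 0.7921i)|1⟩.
0.3827|0⟩ + (-0.4755 + 0.7921i)|1⟩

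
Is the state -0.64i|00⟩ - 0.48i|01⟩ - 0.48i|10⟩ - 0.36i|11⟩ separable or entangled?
Separable

Writing the state as a|00⟩ + b|01⟩ + c|10⟩ + d|11⟩, it is a product state iff ad − bc = 0.
Here (a, b, c, d) = (-0.64i, -0.48i, -0.48i, -0.36i): ad − bc = (-0.64i)(-0.36i) − (-0.48i)(-0.48i) = 0, so the state is separable.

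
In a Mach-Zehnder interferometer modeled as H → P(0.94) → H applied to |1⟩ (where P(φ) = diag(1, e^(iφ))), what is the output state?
(0.2051 - 0.4038i)|0⟩ + (0.7949 + 0.4038i)|1⟩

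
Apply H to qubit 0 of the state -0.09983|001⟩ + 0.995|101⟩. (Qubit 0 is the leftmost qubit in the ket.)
0.633|001⟩ - 0.7742|101⟩

H on qubit 0 mixes each pair of kets that differ only in qubit 0: amplitudes (a, b) of (|…0…⟩, |…1…⟩) become ((a + b)/√2, (a − b)/√2). Kets absent from the input have amplitude 0.
(|001⟩, |101⟩): (a, b) = (-0.09983, 0.995) → (0.633, -0.7742)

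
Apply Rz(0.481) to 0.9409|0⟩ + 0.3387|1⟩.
(0.9138 - 0.2241i)|0⟩ + (0.329 + 0.08067i)|1⟩

Rz(0.481) = [[e^(−iθ/2), 0], [0, e^(iθ/2)]] with e^(±iθ/2) = cos(θ/2) ± i·sin(θ/2); θ = 0.481, cos(θ/2) ≈ 0.971219, sin(θ/2) ≈ 0.238188.
With a = amp(|0⟩) = 0.9409 and b = amp(|1⟩) = 0.3387:
new amp(|0⟩) = (0.971219 - 0.238188i)·a = (0.9138 - 0.2241i)
new amp(|1⟩) = (0.971219 + 0.238188i)·b = (0.329 + 0.08067i)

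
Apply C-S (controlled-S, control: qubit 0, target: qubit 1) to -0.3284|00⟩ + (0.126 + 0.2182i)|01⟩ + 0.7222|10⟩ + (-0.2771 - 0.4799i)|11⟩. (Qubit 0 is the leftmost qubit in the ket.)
-0.3284|00⟩ + (0.126 + 0.2182i)|01⟩ + 0.7222|10⟩ + (0.4799 - 0.2771i)|11⟩

C-S leaves the control-|0⟩ kets |00⟩, |01⟩ unchanged and applies S to qubit 1 on the control-|1⟩ pair (|10⟩, |11⟩).
S = [[1, 0], [0, i]].
With a = amp(|10⟩) = 0.7222 and b = amp(|11⟩) = (-0.2771 - 0.4799i):
new amp(|10⟩) = (1)·a = 0.7222
new amp(|11⟩) = (i)·b = (0.4799 - 0.2771i)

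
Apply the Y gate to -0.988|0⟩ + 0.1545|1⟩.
-0.1545i|0⟩ - 0.988i|1⟩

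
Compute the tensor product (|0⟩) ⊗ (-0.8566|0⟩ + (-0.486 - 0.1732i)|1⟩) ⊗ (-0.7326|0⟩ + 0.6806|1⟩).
0.6275|000⟩ - 0.583|001⟩ + (0.356 + 0.1269i)|010⟩ + (-0.3308 - 0.1179i)|011⟩

amp(|b₁b₂…⟩) = product of the factor amplitudes for bits b₁, b₂, …; only kets whose every factor amplitude is nonzero survive.
|000⟩: (1)(-0.8566)(-0.7326) = 0.6275
|001⟩: (1)(-0.8566)(0.6806) = -0.583
|010⟩: (1)(-0.486 - 0.1732i)(-0.7326) = (0.356 + 0.1269i)
|011⟩: (1)(-0.486 - 0.1732i)(0.6806) = (-0.3308 - 0.1179i)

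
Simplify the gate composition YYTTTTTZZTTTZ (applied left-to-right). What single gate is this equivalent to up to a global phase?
Z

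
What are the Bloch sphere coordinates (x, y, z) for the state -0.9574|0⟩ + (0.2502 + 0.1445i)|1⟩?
(-0.4791, -0.2767, 0.8331)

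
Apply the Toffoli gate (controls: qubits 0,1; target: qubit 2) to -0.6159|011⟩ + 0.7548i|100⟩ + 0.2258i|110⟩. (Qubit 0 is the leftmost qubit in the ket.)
-0.6159|011⟩ + 0.7548i|100⟩ + 0.2258i|111⟩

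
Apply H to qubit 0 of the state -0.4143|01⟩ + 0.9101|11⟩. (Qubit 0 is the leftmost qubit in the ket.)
0.3506|01⟩ - 0.9365|11⟩

H on qubit 0 mixes each pair of kets that differ only in qubit 0: amplitudes (a, b) of (|…0…⟩, |…1…⟩) become ((a + b)/√2, (a − b)/√2). Kets absent from the input have amplitude 0.
(|01⟩, |11⟩): (a, b) = (-0.4143, 0.9101) → (0.3506, -0.9365)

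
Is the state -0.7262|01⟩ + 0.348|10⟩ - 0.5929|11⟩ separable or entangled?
Entangled

Writing the state as a|00⟩ + b|01⟩ + c|10⟩ + d|11⟩, it is a product state iff ad − bc = 0.
Here (a, b, c, d) = (0, -0.7262, 0.348, -0.5929): ad − bc = (0)(-0.5929) − (-0.7262)(0.348) = 0.2527 ≠ 0, so the state is entangled.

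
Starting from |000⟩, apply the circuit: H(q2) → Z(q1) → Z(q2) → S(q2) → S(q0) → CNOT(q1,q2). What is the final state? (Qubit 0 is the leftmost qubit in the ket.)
1/√2|000⟩ - (1/√2)i|001⟩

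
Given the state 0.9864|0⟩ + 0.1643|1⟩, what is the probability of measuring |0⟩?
0.973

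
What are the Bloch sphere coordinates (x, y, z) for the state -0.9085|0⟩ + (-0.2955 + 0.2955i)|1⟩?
(0.5369, -0.5369, 0.6507)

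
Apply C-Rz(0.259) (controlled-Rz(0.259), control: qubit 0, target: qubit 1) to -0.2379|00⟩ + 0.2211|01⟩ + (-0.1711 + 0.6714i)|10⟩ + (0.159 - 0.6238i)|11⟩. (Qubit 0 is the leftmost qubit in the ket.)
-0.2379|00⟩ + 0.2211|01⟩ + (-0.08296 + 0.6879i)|10⟩ + (0.2382 - 0.598i)|11⟩

C-Rz(0.259) leaves the control-|0⟩ kets |00⟩, |01⟩ unchanged and applies Rz(0.259) to qubit 1 on the control-|1⟩ pair (|10⟩, |11⟩).
Rz(0.259) = [[e^(−iθ/2), 0], [0, e^(iθ/2)]] with e^(±iθ/2) = cos(θ/2) ± i·sin(θ/2); θ = 0.259, cos(θ/2) ≈ 0.991627, sin(θ/2) ≈ 0.129138.
With a = amp(|10⟩) = (-0.1711 + 0.6714i) and b = amp(|11⟩) = (0.159 - 0.6238i):
new amp(|10⟩) = (0.991627 - 0.129138i)·a = (-0.08296 + 0.6879i)
new amp(|11⟩) = (0.991627 + 0.129138i)·b = (0.2382 - 0.598i)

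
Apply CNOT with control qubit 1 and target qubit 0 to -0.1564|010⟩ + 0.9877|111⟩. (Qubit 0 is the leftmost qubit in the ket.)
0.9877|011⟩ - 0.1564|110⟩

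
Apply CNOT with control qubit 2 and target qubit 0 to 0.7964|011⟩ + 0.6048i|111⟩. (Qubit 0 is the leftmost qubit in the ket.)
0.6048i|011⟩ + 0.7964|111⟩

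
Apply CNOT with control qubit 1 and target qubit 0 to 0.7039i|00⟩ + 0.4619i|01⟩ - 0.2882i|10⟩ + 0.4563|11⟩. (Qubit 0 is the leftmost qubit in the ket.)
0.7039i|00⟩ + 0.4563|01⟩ - 0.2882i|10⟩ + 0.4619i|11⟩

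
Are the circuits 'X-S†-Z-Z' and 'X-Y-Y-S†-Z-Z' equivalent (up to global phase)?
Yes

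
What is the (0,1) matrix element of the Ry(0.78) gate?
-0.3802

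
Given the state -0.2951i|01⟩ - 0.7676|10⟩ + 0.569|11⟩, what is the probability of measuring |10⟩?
0.5892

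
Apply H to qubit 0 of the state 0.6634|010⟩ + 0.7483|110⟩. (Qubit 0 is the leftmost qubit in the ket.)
0.9982|010⟩ - 0.06003|110⟩

H on qubit 0 mixes each pair of kets that differ only in qubit 0: amplitudes (a, b) of (|…0…⟩, |…1…⟩) become ((a + b)/√2, (a − b)/√2). Kets absent from the input have amplitude 0.
(|010⟩, |110⟩): (a, b) = (0.6634, 0.7483) → (0.9982, -0.06003)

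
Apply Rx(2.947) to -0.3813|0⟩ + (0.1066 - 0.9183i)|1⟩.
(-0.951 - 0.1061i)|0⟩ + (0.01036 + 0.2903i)|1⟩

Rx(2.947) = [[cos(θ/2), −i·sin(θ/2)], [−i·sin(θ/2), cos(θ/2)]]; θ = 2.947, cos(θ/2) ≈ 0.0971429, sin(θ/2) ≈ 0.99527.
With a = amp(|0⟩) = -0.3813 and b = amp(|1⟩) = (0.1066 - 0.9183i):
new amp(|0⟩) = (0.0971429)·a + (-0.99527i)·b = (-0.951 - 0.1061i)
new amp(|1⟩) = (-0.99527i)·a + (0.0971429)·b = (0.01036 + 0.2903i)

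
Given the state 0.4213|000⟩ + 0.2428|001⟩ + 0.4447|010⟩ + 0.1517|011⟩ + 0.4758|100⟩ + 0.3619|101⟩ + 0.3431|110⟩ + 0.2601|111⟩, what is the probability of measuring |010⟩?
0.1978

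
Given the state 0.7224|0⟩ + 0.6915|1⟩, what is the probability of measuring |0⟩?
0.5219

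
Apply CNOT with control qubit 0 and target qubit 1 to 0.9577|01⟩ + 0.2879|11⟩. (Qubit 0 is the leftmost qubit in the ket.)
0.9577|01⟩ + 0.2879|10⟩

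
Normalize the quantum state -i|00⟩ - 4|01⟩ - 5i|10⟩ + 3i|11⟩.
-0.14i|00⟩ - 0.5601|01⟩ - 0.7001i|10⟩ + 0.4201i|11⟩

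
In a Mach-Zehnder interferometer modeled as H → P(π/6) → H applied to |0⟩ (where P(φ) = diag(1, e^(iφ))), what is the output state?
(0.933 + 0.25i)|0⟩ + (0.06699 - 0.25i)|1⟩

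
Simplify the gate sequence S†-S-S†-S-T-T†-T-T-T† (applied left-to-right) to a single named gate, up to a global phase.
T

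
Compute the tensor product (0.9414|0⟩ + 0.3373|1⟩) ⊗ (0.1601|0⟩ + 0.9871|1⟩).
0.1507|00⟩ + 0.9293|01⟩ + 0.054|10⟩ + 0.3329|11⟩

amp(|b₁b₂…⟩) = product of the factor amplitudes for bits b₁, b₂, …; only kets whose every factor amplitude is nonzero survive.
|00⟩: (0.9414)(0.1601) = 0.1507
|01⟩: (0.9414)(0.9871) = 0.9293
|10⟩: (0.3373)(0.1601) = 0.054
|11⟩: (0.3373)(0.9871) = 0.3329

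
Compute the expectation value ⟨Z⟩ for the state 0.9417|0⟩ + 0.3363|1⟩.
0.7737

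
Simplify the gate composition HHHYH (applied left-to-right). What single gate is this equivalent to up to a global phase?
Y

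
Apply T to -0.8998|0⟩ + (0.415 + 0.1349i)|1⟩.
-0.8998|0⟩ + (0.1981 + 0.3888i)|1⟩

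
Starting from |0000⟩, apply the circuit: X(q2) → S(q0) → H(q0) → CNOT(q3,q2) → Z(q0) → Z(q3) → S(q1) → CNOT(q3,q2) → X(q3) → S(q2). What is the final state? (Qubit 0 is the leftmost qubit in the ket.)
(1/√2)i|0011⟩ - (1/√2)i|1011⟩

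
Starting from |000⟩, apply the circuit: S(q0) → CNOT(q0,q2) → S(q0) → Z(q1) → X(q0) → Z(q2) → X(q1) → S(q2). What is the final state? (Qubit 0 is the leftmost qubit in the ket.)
|110⟩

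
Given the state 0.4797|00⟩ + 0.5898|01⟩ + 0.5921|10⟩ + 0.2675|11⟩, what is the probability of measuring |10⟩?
0.3506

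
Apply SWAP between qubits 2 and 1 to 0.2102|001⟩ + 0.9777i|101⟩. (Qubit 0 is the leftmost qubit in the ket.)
0.2102|010⟩ + 0.9777i|110⟩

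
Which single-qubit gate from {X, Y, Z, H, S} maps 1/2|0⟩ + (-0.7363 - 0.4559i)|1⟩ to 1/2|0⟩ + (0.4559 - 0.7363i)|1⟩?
S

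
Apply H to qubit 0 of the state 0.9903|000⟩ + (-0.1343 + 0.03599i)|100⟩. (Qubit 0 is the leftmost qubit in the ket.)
(0.6053 + 0.02545i)|000⟩ + (0.7952 - 0.02545i)|100⟩

H on qubit 0 mixes each pair of kets that differ only in qubit 0: amplitudes (a, b) of (|…0…⟩, |…1…⟩) become ((a + b)/√2, (a − b)/√2). Kets absent from the input have amplitude 0.
(|000⟩, |100⟩): (a, b) = (0.9903, (-0.1343 + 0.03599i)) → ((0.6053 + 0.02545i), (0.7952 - 0.02545i))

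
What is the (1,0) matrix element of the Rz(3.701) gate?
0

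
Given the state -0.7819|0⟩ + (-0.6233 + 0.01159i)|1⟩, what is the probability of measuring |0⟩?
0.6114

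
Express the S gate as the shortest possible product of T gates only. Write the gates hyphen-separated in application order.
T-T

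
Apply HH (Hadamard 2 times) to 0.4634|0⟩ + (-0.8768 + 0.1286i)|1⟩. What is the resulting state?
0.4634|0⟩ + (-0.8768 + 0.1286i)|1⟩

H² = I, so an even number of Hadamards cancels: H^2 = I and the state is unchanged.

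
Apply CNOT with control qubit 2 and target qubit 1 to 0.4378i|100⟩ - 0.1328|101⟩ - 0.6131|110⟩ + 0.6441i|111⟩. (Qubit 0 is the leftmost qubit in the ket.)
0.4378i|100⟩ + 0.6441i|101⟩ - 0.6131|110⟩ - 0.1328|111⟩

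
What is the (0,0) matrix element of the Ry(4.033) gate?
-0.4311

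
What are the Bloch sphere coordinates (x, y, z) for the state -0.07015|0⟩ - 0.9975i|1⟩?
(0, 0.1399, -0.9901)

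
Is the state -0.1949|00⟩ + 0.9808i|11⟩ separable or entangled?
Entangled

Writing the state as a|00⟩ + b|01⟩ + c|10⟩ + d|11⟩, it is a product state iff ad − bc = 0.
Here (a, b, c, d) = (-0.1949, 0, 0, 0.9808i): ad − bc = (-0.1949)(0.9808i) − (0)(0) = -0.1912i ≠ 0, so the state is entangled.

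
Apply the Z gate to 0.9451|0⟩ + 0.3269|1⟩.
0.9451|0⟩ - 0.3269|1⟩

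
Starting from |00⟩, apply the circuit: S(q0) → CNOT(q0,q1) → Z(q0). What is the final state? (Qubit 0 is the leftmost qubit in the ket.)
|00⟩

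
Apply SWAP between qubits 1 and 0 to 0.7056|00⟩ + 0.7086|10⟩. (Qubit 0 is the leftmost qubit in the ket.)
0.7056|00⟩ + 0.7086|01⟩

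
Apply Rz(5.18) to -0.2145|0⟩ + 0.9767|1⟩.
(0.1827 + 0.1124i)|0⟩ + (-0.8318 + 0.5118i)|1⟩

Rz(5.18) = [[e^(−iθ/2), 0], [0, e^(iθ/2)]] with e^(±iθ/2) = cos(θ/2) ± i·sin(θ/2); θ = 5.18, cos(θ/2) ≈ -0.851691, sin(θ/2) ≈ 0.524044.
With a = amp(|0⟩) = -0.2145 and b = amp(|1⟩) = 0.9767:
new amp(|0⟩) = (-0.851691 - 0.524044i)·a = (0.1827 + 0.1124i)
new amp(|1⟩) = (-0.851691 + 0.524044i)·b = (-0.8318 + 0.5118i)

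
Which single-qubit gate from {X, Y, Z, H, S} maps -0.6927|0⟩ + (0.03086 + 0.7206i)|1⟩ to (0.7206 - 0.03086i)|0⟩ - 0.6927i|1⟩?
Y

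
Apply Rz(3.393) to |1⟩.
(-0.1254 + 0.9921i)|1⟩

Rz(3.393) = [[e^(−iθ/2), 0], [0, e^(iθ/2)]] with e^(±iθ/2) = cos(θ/2) ± i·sin(θ/2); θ = 3.393, cos(θ/2) ≈ -0.125373, sin(θ/2) ≈ 0.99211.
With a = amp(|0⟩) = 0 and b = amp(|1⟩) = 1:
new amp(|0⟩) = (-0.125373 - 0.99211i)·a = 0
new amp(|1⟩) = (-0.125373 + 0.99211i)·b = (-0.1254 + 0.9921i)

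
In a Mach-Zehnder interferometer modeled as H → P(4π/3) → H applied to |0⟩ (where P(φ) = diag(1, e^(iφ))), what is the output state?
(0.25 - 0.433i)|0⟩ + (0.75 + 0.433i)|1⟩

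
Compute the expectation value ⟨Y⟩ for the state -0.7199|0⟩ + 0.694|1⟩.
0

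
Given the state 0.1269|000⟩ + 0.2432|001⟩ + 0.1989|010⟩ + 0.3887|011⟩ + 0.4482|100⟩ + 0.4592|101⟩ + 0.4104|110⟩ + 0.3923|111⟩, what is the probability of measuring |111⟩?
0.1539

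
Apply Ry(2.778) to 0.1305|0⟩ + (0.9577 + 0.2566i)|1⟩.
(-0.9183 - 0.2524i)|0⟩ + (0.3015 + 0.04639i)|1⟩

Ry(2.778) = [[cos(θ/2), −sin(θ/2)], [sin(θ/2), cos(θ/2)]]; θ = 2.778, cos(θ/2) ≈ 0.180797, sin(θ/2) ≈ 0.983521.
With a = amp(|0⟩) = 0.1305 and b = amp(|1⟩) = (0.9577 + 0.2566i):
new amp(|0⟩) = (0.180797)·a + (-0.983521)·b = (-0.9183 - 0.2524i)
new amp(|1⟩) = (0.983521)·a + (0.180797)·b = (0.3015 + 0.04639i)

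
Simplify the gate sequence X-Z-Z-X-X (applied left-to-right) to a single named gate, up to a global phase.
X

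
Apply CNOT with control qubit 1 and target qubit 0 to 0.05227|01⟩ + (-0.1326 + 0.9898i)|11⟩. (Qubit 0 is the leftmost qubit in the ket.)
(-0.1326 + 0.9898i)|01⟩ + 0.05227|11⟩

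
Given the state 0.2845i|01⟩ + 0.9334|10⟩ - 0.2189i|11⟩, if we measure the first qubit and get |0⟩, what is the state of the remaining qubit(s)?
i|1⟩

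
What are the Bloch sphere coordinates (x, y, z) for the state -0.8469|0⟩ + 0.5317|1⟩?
(-0.9006, 0, 0.4345)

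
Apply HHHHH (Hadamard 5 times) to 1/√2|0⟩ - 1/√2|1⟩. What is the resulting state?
|1⟩

H² = I, so H^5 = H: a single Hadamard. With (a, b) = (1/√2, -1/√2), H gives ((a + b)/√2, (a − b)/√2) = (0, 1).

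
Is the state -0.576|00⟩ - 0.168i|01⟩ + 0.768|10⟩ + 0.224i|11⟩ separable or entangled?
Separable

Writing the state as a|00⟩ + b|01⟩ + c|10⟩ + d|11⟩, it is a product state iff ad − bc = 0.
Here (a, b, c, d) = (-0.576, -0.168i, 0.768, 0.224i): ad − bc = (-0.576)(0.224i) − (-0.168i)(0.768) = 0, so the state is separable.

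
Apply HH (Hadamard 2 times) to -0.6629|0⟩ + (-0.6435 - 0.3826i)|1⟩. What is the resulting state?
-0.6629|0⟩ + (-0.6435 - 0.3826i)|1⟩

H² = I, so an even number of Hadamards cancels: H^2 = I and the state is unchanged.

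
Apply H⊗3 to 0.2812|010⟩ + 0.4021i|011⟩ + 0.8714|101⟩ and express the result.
(0.4075 + 0.1422i)|000⟩ + (-0.2087 - 0.1422i)|001⟩ + (0.2087 - 0.1422i)|010⟩ + (-0.4075 + 0.1422i)|011⟩ + (-0.2087 + 0.1422i)|100⟩ + (0.4075 - 0.1422i)|101⟩ + (-0.4075 - 0.1422i)|110⟩ + (0.2087 + 0.1422i)|111⟩

H⊗3 gives amp(|y⟩) = (1/2√2) Σ_x (−1)^(x·y) amp(|x⟩), where x·y is the number of positions in which both x and y have a 1.
|000⟩: (0.2812 + 0.4021i + 0.8714)/(2√2) = (0.4075 + 0.1422i)
|001⟩: (0.2812 - 0.4021i - 0.8714)/(2√2) = (-0.2087 - 0.1422i)
|010⟩: (-0.2812 - 0.4021i + 0.8714)/(2√2) = (0.2087 - 0.1422i)
|011⟩: (-0.2812 + 0.4021i - 0.8714)/(2√2) = (-0.4075 + 0.1422i)
|100⟩: (0.2812 + 0.4021i - 0.8714)/(2√2) = (-0.2087 + 0.1422i)
|101⟩: (0.2812 - 0.4021i + 0.8714)/(2√2) = (0.4075 - 0.1422i)
|110⟩: (-0.2812 - 0.4021i - 0.8714)/(2√2) = (-0.4075 - 0.1422i)
|111⟩: (-0.2812 + 0.4021i + 0.8714)/(2√2) = (0.2087 + 0.1422i)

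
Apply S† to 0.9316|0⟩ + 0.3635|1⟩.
0.9316|0⟩ - 0.3635i|1⟩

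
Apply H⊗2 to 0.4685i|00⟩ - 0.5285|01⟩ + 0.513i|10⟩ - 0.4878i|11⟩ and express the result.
(-0.2643 + 0.2469i)|00⟩ + (0.2643 + 0.7347i)|01⟩ + (-0.2643 + 0.2217i)|10⟩ + (0.2643 - 0.2662i)|11⟩

H⊗2 gives amp(|y⟩) = (1/2) Σ_x (−1)^(x·y) amp(|x⟩), where x·y is the number of positions in which both x and y have a 1.
|00⟩: (0.4685i - 0.5285 + 0.513i - 0.4878i)/2 = (-0.2643 + 0.2469i)
|01⟩: (0.4685i + 0.5285 + 0.513i + 0.4878i)/2 = (0.2643 + 0.7347i)
|10⟩: (0.4685i - 0.5285 - 0.513i + 0.4878i)/2 = (-0.2643 + 0.2217i)
|11⟩: (0.4685i + 0.5285 - 0.513i - 0.4878i)/2 = (0.2643 - 0.2662i)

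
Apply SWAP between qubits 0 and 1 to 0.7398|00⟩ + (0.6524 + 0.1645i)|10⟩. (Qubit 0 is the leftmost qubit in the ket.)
0.7398|00⟩ + (0.6524 + 0.1645i)|01⟩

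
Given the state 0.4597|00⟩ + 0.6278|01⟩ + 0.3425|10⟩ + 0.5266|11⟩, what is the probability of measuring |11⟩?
0.2773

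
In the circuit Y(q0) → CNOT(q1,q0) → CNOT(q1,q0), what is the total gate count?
3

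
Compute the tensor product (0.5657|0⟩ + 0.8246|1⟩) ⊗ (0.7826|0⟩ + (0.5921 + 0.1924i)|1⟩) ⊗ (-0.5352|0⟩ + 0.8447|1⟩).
-0.2369|000⟩ + 0.374|001⟩ + (-0.1793 - 0.05825i)|010⟩ + (0.2829 + 0.09194i)|011⟩ - 0.3454|100⟩ + 0.5451|101⟩ + (-0.2613 - 0.08491i)|110⟩ + (0.4124 + 0.134i)|111⟩

amp(|b₁b₂…⟩) = product of the factor amplitudes for bits b₁, b₂, …; only kets whose every factor amplitude is nonzero survive.
|000⟩: (0.5657)(0.7826)(-0.5352) = -0.2369
|001⟩: (0.5657)(0.7826)(0.8447) = 0.374
|010⟩: (0.5657)(0.5921 + 0.1924i)(-0.5352) = (-0.1793 - 0.05825i)
|011⟩: (0.5657)(0.5921 + 0.1924i)(0.8447) = (0.2829 + 0.09194i)
|100⟩: (0.8246)(0.7826)(-0.5352) = -0.3454
|101⟩: (0.8246)(0.7826)(0.8447) = 0.5451
|110⟩: (0.8246)(0.5921 + 0.1924i)(-0.5352) = (-0.2613 - 0.08491i)
|111⟩: (0.8246)(0.5921 + 0.1924i)(0.8447) = (0.4124 + 0.134i)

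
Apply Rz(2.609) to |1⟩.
(0.2632 + 0.9648i)|1⟩

Rz(2.609) = [[e^(−iθ/2), 0], [0, e^(iθ/2)]] with e^(±iθ/2) = cos(θ/2) ± i·sin(θ/2); θ = 2.609, cos(θ/2) ≈ 0.26316, sin(θ/2) ≈ 0.964752.
With a = amp(|0⟩) = 0 and b = amp(|1⟩) = 1:
new amp(|0⟩) = (0.26316 - 0.964752i)·a = 0
new amp(|1⟩) = (0.26316 + 0.964752i)·b = (0.2632 + 0.9648i)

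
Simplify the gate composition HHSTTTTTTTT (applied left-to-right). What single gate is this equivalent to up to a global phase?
S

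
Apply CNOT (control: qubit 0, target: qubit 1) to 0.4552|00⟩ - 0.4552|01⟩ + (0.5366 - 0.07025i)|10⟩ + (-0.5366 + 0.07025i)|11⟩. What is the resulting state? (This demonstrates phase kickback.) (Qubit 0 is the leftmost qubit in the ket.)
0.4552|00⟩ - 0.4552|01⟩ + (-0.5366 + 0.07025i)|10⟩ + (0.5366 - 0.07025i)|11⟩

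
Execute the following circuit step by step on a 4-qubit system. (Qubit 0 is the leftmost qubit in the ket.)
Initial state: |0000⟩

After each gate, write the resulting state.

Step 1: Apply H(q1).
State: 1/√2|0000⟩ + 1/√2|0100⟩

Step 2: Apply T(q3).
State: 1/√2|0000⟩ + 1/√2|0100⟩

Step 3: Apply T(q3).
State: 1/√2|0000⟩ + 1/√2|0100⟩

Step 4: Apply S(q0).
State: 1/√2|0000⟩ + 1/√2|0100⟩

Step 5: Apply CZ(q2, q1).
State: 1/√2|0000⟩ + 1/√2|0100⟩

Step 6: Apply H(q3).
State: 1/2|0000⟩ + 1/2|0001⟩ + 1/2|0100⟩ + 1/2|0101⟩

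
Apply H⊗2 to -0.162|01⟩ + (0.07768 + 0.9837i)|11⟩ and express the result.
(-0.04216 + 0.4919i)|00⟩ + (0.04216 - 0.4919i)|01⟩ + (-0.1198 - 0.4919i)|10⟩ + (0.1198 + 0.4919i)|11⟩

H⊗2 gives amp(|y⟩) = (1/2) Σ_x (−1)^(x·y) amp(|x⟩), where x·y is the number of positions in which both x and y have a 1.
|00⟩: (-0.162 + (0.07768 + 0.9837i))/2 = (-0.04216 + 0.4919i)
|01⟩: (0.162 - (0.07768 + 0.9837i))/2 = (0.04216 - 0.4919i)
|10⟩: (-0.162 - (0.07768 + 0.9837i))/2 = (-0.1198 - 0.4919i)
|11⟩: (0.162 + (0.07768 + 0.9837i))/2 = (0.1198 + 0.4919i)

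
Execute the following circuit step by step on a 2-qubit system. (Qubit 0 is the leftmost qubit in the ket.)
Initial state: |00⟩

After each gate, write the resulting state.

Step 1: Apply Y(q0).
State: i|10⟩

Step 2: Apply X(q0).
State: i|00⟩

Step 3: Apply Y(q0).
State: -|10⟩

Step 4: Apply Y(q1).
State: -i|11⟩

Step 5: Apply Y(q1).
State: -|10⟩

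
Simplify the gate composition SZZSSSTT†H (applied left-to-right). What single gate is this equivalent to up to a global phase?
H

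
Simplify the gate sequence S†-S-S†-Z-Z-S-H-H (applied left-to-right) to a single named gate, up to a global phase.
I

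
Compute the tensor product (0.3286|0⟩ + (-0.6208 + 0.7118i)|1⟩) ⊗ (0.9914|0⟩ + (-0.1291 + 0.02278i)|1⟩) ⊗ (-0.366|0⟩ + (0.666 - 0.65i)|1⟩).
-0.1192|000⟩ + (0.217 - 0.2118i)|001⟩ + (0.01553 - 0.00274i)|010⟩ + (-0.02339 + 0.03256i)|011⟩ + (0.2253 - 0.2583i)|100⟩ + (0.04879 + 0.87i)|101⟩ + (-0.0234 + 0.03881i)|110⟩ + (-0.02635 - 0.1122i)|111⟩

amp(|b₁b₂…⟩) = product of the factor amplitudes for bits b₁, b₂, …; only kets whose every factor amplitude is nonzero survive.
|000⟩: (0.3286)(0.9914)(-0.366) = -0.1192
|001⟩: (0.3286)(0.9914)(0.666 - 0.65i) = (0.217 - 0.2118i)
|010⟩: (0.3286)(-0.1291 + 0.02278i)(-0.366) = (0.01553 - 0.00274i)
|011⟩: (0.3286)(-0.1291 + 0.02278i)(0.666 - 0.65i) = (-0.02339 + 0.03256i)
|100⟩: (-0.6208 + 0.7118i)(0.9914)(-0.366) = (0.2253 - 0.2583i)
|101⟩: (-0.6208 + 0.7118i)(0.9914)(0.666 - 0.65i) = (0.04879 + 0.87i)
|110⟩: (-0.6208 + 0.7118i)(-0.1291 + 0.02278i)(-0.366) = (-0.0234 + 0.03881i)
|111⟩: (-0.6208 + 0.7118i)(-0.1291 + 0.02278i)(0.666 - 0.65i) = (-0.02635 - 0.1122i)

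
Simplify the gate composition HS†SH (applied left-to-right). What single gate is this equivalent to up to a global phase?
I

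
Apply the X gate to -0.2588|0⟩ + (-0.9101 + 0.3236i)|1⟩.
(-0.9101 + 0.3236i)|0⟩ - 0.2588|1⟩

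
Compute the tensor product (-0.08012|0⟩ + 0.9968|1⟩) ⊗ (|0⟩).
-0.08012|00⟩ + 0.9968|10⟩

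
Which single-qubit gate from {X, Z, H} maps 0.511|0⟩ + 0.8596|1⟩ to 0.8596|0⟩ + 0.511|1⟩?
X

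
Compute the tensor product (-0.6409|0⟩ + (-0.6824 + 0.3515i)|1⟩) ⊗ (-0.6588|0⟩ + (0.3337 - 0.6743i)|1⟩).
0.4222|00⟩ + (-0.2139 + 0.4322i)|01⟩ + (0.4496 - 0.2316i)|10⟩ + (0.0093 + 0.5774i)|11⟩

amp(|b₁b₂…⟩) = product of the factor amplitudes for bits b₁, b₂, …; only kets whose every factor amplitude is nonzero survive.
|00⟩: (-0.6409)(-0.6588) = 0.4222
|01⟩: (-0.6409)(0.3337 - 0.6743i) = (-0.2139 + 0.4322i)
|10⟩: (-0.6824 + 0.3515i)(-0.6588) = (0.4496 - 0.2316i)
|11⟩: (-0.6824 + 0.3515i)(0.3337 - 0.6743i) = (0.0093 + 0.5774i)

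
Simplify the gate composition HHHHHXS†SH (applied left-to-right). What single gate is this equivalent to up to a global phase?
Z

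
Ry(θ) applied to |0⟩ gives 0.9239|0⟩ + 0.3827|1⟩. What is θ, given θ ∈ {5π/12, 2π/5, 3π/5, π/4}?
π/4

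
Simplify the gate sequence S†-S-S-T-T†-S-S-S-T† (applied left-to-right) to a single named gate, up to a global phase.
T†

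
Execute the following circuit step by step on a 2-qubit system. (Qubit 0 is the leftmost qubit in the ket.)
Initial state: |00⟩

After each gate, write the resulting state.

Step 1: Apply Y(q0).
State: i|10⟩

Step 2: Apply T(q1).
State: i|10⟩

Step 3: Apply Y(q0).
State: |00⟩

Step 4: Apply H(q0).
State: 1/√2|00⟩ + 1/√2|10⟩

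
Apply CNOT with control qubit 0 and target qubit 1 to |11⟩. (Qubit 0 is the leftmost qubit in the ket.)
|10⟩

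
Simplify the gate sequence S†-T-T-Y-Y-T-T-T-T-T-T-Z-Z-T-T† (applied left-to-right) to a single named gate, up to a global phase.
S†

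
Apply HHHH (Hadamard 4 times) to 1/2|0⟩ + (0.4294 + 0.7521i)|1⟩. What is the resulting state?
1/2|0⟩ + (0.4294 + 0.7521i)|1⟩

H² = I, so an even number of Hadamards cancels: H^4 = I and the state is unchanged.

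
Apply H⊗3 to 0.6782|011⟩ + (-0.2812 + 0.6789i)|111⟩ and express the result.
(0.1404 + 0.24i)|000⟩ + (-0.1404 - 0.24i)|001⟩ + (-0.1404 - 0.24i)|010⟩ + (0.1404 + 0.24i)|011⟩ + (0.3392 - 0.24i)|100⟩ + (-0.3392 + 0.24i)|101⟩ + (-0.3392 + 0.24i)|110⟩ + (0.3392 - 0.24i)|111⟩

H⊗3 gives amp(|y⟩) = (1/2√2) Σ_x (−1)^(x·y) amp(|x⟩), where x·y is the number of positions in which both x and y have a 1.
|000⟩: (0.6782 + (-0.2812 + 0.6789i))/(2√2) = (0.1404 + 0.24i)
|001⟩: (-0.6782 - (-0.2812 + 0.6789i))/(2√2) = (-0.1404 - 0.24i)
|010⟩: (-0.6782 - (-0.2812 + 0.6789i))/(2√2) = (-0.1404 - 0.24i)
|011⟩: (0.6782 + (-0.2812 + 0.6789i))/(2√2) = (0.1404 + 0.24i)
|100⟩: (0.6782 - (-0.2812 + 0.6789i))/(2√2) = (0.3392 - 0.24i)
|101⟩: (-0.6782 + (-0.2812 + 0.6789i))/(2√2) = (-0.3392 + 0.24i)
|110⟩: (-0.6782 + (-0.2812 + 0.6789i))/(2√2) = (-0.3392 + 0.24i)
|111⟩: (0.6782 - (-0.2812 + 0.6789i))/(2√2) = (0.3392 - 0.24i)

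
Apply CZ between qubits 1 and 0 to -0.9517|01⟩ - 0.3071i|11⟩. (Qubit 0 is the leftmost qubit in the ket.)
-0.9517|01⟩ + 0.3071i|11⟩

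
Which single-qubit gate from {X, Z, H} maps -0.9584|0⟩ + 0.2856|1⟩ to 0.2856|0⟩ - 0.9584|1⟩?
X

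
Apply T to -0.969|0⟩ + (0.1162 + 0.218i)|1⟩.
-0.969|0⟩ + (-0.07198 + 0.2363i)|1⟩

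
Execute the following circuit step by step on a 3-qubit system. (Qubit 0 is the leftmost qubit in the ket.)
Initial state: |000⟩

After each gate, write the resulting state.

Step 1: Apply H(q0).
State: 1/√2|000⟩ + 1/√2|100⟩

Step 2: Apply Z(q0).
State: 1/√2|000⟩ - 1/√2|100⟩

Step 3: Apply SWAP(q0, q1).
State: 1/√2|000⟩ - 1/√2|010⟩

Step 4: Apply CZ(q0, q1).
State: 1/√2|000⟩ - 1/√2|010⟩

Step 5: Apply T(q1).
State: 1/√2|000⟩ + (-1/2 - (1/2)i)|010⟩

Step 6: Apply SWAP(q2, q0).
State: 1/√2|000⟩ + (-1/2 - (1/2)i)|010⟩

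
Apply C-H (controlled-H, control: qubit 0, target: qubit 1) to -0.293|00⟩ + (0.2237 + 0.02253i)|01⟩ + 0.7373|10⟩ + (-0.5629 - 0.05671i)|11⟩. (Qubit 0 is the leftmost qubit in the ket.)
-0.293|00⟩ + (0.2237 + 0.02253i)|01⟩ + (0.1233 - 0.0401i)|10⟩ + (0.9194 + 0.0401i)|11⟩

C-H leaves the control-|0⟩ kets |00⟩, |01⟩ unchanged and applies H to qubit 1 on the control-|1⟩ pair (|10⟩, |11⟩).
H = [[1/√2, 1/√2], [1/√2, -1/√2]].
With a = amp(|10⟩) = 0.7373 and b = amp(|11⟩) = (-0.5629 - 0.05671i):
new amp(|10⟩) = (1/√2)·a + (1/√2)·b = (0.1233 - 0.0401i)
new amp(|11⟩) = (1/√2)·a + (-1/√2)·b = (0.9194 + 0.0401i)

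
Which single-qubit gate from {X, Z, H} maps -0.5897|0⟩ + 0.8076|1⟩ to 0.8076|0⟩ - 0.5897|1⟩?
X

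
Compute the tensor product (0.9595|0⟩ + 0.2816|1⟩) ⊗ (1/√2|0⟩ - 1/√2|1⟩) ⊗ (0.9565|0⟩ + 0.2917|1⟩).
0.649|000⟩ + 0.1979|001⟩ - 0.649|010⟩ - 0.1979|011⟩ + 0.1905|100⟩ + 0.05808|101⟩ - 0.1905|110⟩ - 0.05808|111⟩

amp(|b₁b₂…⟩) = product of the factor amplitudes for bits b₁, b₂, …; only kets whose every factor amplitude is nonzero survive.
|000⟩: (0.9595)(1/√2)(0.9565) = 0.649
|001⟩: (0.9595)(1/√2)(0.2917) = 0.1979
|010⟩: (0.9595)(-1/√2)(0.9565) = -0.649
|011⟩: (0.9595)(-1/√2)(0.2917) = -0.1979
|100⟩: (0.2816)(1/√2)(0.9565) = 0.1905
|101⟩: (0.2816)(1/√2)(0.2917) = 0.05808
|110⟩: (0.2816)(-1/√2)(0.9565) = -0.1905
|111⟩: (0.2816)(-1/√2)(0.2917) = -0.05808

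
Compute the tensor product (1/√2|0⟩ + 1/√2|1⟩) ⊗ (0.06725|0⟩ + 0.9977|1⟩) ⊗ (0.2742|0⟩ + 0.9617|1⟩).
0.01304|000⟩ + 0.04573|001⟩ + 0.1934|010⟩ + 0.6785|011⟩ + 0.01304|100⟩ + 0.04573|101⟩ + 0.1934|110⟩ + 0.6785|111⟩

amp(|b₁b₂…⟩) = product of the factor amplitudes for bits b₁, b₂, …; only kets whose every factor amplitude is nonzero survive.
|000⟩: (1/√2)(0.06725)(0.2742) = 0.01304
|001⟩: (1/√2)(0.06725)(0.9617) = 0.04573
|010⟩: (1/√2)(0.9977)(0.2742) = 0.1934
|011⟩: (1/√2)(0.9977)(0.9617) = 0.6785
|100⟩: (1/√2)(0.06725)(0.2742) = 0.01304
|101⟩: (1/√2)(0.06725)(0.9617) = 0.04573
|110⟩: (1/√2)(0.9977)(0.2742) = 0.1934
|111⟩: (1/√2)(0.9977)(0.9617) = 0.6785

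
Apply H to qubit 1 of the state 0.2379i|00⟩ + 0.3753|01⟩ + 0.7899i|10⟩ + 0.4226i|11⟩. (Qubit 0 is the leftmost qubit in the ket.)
(0.2654 + 0.1682i)|00⟩ + (-0.2654 + 0.1682i)|01⟩ + 0.8574i|10⟩ + 0.2597i|11⟩

H on qubit 1 mixes each pair of kets that differ only in qubit 1: amplitudes (a, b) of (|…0…⟩, |…1…⟩) become ((a + b)/√2, (a − b)/√2). Kets absent from the input have amplitude 0.
(|00⟩, |01⟩): (a, b) = (0.2379i, 0.3753) → ((0.2654 + 0.1682i), (-0.2654 + 0.1682i))
(|10⟩, |11⟩): (a, b) = (0.7899i, 0.4226i) → (0.8574i, 0.2597i)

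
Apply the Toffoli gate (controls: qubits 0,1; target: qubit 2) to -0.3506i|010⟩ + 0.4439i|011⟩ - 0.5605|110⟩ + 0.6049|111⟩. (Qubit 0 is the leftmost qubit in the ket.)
-0.3506i|010⟩ + 0.4439i|011⟩ + 0.6049|110⟩ - 0.5605|111⟩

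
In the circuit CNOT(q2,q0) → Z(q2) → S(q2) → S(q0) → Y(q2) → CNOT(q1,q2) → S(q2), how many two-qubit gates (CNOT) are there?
2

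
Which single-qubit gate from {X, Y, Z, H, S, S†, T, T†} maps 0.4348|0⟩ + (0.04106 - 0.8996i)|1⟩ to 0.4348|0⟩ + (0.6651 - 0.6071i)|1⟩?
T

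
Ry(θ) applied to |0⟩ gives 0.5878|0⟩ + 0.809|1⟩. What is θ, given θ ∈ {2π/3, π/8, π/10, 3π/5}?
3π/5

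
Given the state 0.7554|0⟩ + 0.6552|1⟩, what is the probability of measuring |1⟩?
0.4293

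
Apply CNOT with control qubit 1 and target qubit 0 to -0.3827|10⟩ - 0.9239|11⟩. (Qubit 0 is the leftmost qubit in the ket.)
-0.9239|01⟩ - 0.3827|10⟩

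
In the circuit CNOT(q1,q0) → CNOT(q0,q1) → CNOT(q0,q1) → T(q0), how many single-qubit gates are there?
1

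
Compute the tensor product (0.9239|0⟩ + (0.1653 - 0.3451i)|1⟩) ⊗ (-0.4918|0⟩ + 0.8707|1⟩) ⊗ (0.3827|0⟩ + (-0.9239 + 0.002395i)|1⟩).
-0.1739|000⟩ + (0.4198 - 0.001088i)|001⟩ + 0.3079|010⟩ + (-0.7432 + 0.001927i)|011⟩ + (-0.03111 + 0.06495i)|100⟩ + (0.0747 - 0.157i)|101⟩ + (0.05508 - 0.115i)|110⟩ + (-0.1323 + 0.278i)|111⟩

amp(|b₁b₂…⟩) = product of the factor amplitudes for bits b₁, b₂, …; only kets whose every factor amplitude is nonzero survive.
|000⟩: (0.9239)(-0.4918)(0.3827) = -0.1739
|001⟩: (0.9239)(-0.4918)(-0.9239 + 0.002395i) = (0.4198 - 0.001088i)
|010⟩: (0.9239)(0.8707)(0.3827) = 0.3079
|011⟩: (0.9239)(0.8707)(-0.9239 + 0.002395i) = (-0.7432 + 0.001927i)
|100⟩: (0.1653 - 0.3451i)(-0.4918)(0.3827) = (-0.03111 + 0.06495i)
|101⟩: (0.1653 - 0.3451i)(-0.4918)(-0.9239 + 0.002395i) = (0.0747 - 0.157i)
|110⟩: (0.1653 - 0.3451i)(0.8707)(0.3827) = (0.05508 - 0.115i)
|111⟩: (0.1653 - 0.3451i)(0.8707)(-0.9239 + 0.002395i) = (-0.1323 + 0.278i)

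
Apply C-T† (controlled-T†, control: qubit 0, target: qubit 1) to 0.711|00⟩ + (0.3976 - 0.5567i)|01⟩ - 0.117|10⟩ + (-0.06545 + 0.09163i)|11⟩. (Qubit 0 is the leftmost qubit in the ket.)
0.711|00⟩ + (0.3976 - 0.5567i)|01⟩ - 0.117|10⟩ + (0.01851 + 0.1111i)|11⟩

C-T† leaves the control-|0⟩ kets |00⟩, |01⟩ unchanged and applies T† to qubit 1 on the control-|1⟩ pair (|10⟩, |11⟩).
T† = [[1, 0], [0, (1/√2 - (1/√2)i)]].
With a = amp(|10⟩) = -0.117 and b = amp(|11⟩) = (-0.06545 + 0.09163i):
new amp(|10⟩) = (1)·a = -0.117
new amp(|11⟩) = (1/√2 - (1/√2)i)·b = (0.01851 + 0.1111i)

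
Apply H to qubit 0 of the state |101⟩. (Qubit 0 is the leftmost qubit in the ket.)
1/√2|001⟩ - 1/√2|101⟩

H on qubit 0 mixes each pair of kets that differ only in qubit 0: amplitudes (a, b) of (|…0…⟩, |…1…⟩) become ((a + b)/√2, (a − b)/√2). Kets absent from the input have amplitude 0.
(|001⟩, |101⟩): (a, b) = (0, 1) → (1/√2, -1/√2)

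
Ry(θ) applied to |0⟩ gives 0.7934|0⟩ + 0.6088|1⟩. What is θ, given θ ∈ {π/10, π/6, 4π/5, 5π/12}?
5π/12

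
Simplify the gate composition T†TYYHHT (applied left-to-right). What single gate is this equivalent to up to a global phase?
T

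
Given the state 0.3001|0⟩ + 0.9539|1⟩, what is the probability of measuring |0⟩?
0.09006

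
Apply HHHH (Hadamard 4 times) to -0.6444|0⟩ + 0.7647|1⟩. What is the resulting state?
-0.6444|0⟩ + 0.7647|1⟩

H² = I, so an even number of Hadamards cancels: H^4 = I and the state is unchanged.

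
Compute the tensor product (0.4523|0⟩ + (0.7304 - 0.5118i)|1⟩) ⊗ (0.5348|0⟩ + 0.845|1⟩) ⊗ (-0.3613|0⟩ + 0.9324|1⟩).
-0.08739|000⟩ + 0.2255|001⟩ - 0.1381|010⟩ + 0.3564|011⟩ + (-0.1411 + 0.09889i)|100⟩ + (0.3642 - 0.2552i)|101⟩ + (-0.223 + 0.1563i)|110⟩ + (0.5755 - 0.4032i)|111⟩

amp(|b₁b₂…⟩) = product of the factor amplitudes for bits b₁, b₂, …; only kets whose every factor amplitude is nonzero survive.
|000⟩: (0.4523)(0.5348)(-0.3613) = -0.08739
|001⟩: (0.4523)(0.5348)(0.9324) = 0.2255
|010⟩: (0.4523)(0.845)(-0.3613) = -0.1381
|011⟩: (0.4523)(0.845)(0.9324) = 0.3564
|100⟩: (0.7304 - 0.5118i)(0.5348)(-0.3613) = (-0.1411 + 0.09889i)
|101⟩: (0.7304 - 0.5118i)(0.5348)(0.9324) = (0.3642 - 0.2552i)
|110⟩: (0.7304 - 0.5118i)(0.845)(-0.3613) = (-0.223 + 0.1563i)
|111⟩: (0.7304 - 0.5118i)(0.845)(0.9324) = (0.5755 - 0.4032i)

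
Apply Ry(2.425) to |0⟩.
0.3507|0⟩ + 0.9365|1⟩

Ry(2.425) = [[cos(θ/2), −sin(θ/2)], [sin(θ/2), cos(θ/2)]]; θ = 2.425, cos(θ/2) ≈ 0.350679, sin(θ/2) ≈ 0.936496.
With a = amp(|0⟩) = 1 and b = amp(|1⟩) = 0:
new amp(|0⟩) = (0.350679)·a + (-0.936496)·b = 0.3507
new amp(|1⟩) = (0.936496)·a + (0.350679)·b = 0.9365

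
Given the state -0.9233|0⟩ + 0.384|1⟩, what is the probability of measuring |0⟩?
0.8525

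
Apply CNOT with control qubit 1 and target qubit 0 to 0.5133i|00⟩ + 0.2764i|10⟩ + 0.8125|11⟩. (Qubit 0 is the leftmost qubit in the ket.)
0.5133i|00⟩ + 0.8125|01⟩ + 0.2764i|10⟩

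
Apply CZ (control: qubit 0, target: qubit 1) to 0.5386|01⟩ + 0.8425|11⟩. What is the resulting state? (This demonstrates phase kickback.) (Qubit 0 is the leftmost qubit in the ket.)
0.5386|01⟩ - 0.8425|11⟩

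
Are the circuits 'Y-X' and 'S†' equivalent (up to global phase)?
No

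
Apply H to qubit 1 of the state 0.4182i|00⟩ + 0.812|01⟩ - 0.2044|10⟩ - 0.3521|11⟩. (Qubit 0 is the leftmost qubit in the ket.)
(0.5742 + 0.2957i)|00⟩ + (-0.5742 + 0.2957i)|01⟩ - 0.3935|10⟩ + 0.1044|11⟩

H on qubit 1 mixes each pair of kets that differ only in qubit 1: amplitudes (a, b) of (|…0…⟩, |…1…⟩) become ((a + b)/√2, (a − b)/√2). Kets absent from the input have amplitude 0.
(|00⟩, |01⟩): (a, b) = (0.4182i, 0.812) → ((0.5742 + 0.2957i), (-0.5742 + 0.2957i))
(|10⟩, |11⟩): (a, b) = (-0.2044, -0.3521) → (-0.3935, 0.1044)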